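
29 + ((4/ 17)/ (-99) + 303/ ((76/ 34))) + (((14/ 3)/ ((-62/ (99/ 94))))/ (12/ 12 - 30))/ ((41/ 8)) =18230941017827/ 110792182842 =164.55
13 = 13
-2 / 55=-0.04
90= 90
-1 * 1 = -1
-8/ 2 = -4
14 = 14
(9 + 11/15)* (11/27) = 1606/405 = 3.97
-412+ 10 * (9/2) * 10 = 38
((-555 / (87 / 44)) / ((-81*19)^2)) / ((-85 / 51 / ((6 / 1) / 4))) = 814 / 7631901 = 0.00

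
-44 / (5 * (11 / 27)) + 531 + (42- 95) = 2282 / 5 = 456.40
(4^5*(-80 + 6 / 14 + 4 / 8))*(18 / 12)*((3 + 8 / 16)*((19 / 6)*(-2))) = 2692224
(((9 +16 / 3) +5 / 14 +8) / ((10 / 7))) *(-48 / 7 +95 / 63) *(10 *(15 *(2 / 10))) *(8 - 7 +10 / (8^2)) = -11882957 / 4032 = -2947.16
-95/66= -1.44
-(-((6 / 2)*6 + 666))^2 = -467856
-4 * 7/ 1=-28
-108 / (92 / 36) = -972 / 23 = -42.26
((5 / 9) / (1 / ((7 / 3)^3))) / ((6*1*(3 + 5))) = 1715 / 11664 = 0.15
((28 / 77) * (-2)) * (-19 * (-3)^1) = -456 / 11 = -41.45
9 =9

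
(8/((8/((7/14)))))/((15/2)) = 1/15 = 0.07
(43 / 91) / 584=43 / 53144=0.00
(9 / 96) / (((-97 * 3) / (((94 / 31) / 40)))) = -0.00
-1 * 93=-93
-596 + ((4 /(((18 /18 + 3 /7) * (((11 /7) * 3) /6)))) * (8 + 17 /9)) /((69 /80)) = -3792172 /6831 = -555.14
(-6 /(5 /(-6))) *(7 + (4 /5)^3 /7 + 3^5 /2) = 4050054 /4375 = 925.73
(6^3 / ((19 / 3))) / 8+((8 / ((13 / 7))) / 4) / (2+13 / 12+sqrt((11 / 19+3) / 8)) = 4049241 / 874627 - 144* sqrt(646) / 46033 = 4.55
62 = 62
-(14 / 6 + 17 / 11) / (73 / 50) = -2.66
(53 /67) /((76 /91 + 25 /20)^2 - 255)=-7022288 /2225096733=-0.00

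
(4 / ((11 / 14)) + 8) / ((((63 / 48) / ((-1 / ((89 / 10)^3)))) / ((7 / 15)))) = -51200 / 7754659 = -0.01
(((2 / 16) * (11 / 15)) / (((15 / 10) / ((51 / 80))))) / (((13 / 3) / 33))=6171 / 20800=0.30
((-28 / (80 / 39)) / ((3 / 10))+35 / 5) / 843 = -77 / 1686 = -0.05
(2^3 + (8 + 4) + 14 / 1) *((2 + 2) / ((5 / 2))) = 272 / 5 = 54.40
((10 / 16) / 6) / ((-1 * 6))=-5 / 288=-0.02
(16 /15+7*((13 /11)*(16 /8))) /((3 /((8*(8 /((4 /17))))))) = 790432 /495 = 1596.83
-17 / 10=-1.70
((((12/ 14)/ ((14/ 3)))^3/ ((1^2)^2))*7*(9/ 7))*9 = 59049/ 117649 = 0.50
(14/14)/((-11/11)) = -1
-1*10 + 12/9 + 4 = -14/3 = -4.67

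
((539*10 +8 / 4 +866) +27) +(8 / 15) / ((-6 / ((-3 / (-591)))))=55716521 / 8865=6285.00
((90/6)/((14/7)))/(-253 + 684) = 0.02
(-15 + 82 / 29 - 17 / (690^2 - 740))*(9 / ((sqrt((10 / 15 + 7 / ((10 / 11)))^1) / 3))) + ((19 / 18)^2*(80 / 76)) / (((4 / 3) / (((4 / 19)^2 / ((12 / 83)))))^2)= 34445 / 555579 - 4530669471*sqrt(7530) / 3460145440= -113.56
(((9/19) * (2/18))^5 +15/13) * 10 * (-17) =-6314054660/32189287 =-196.15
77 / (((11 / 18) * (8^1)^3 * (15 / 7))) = 147 / 1280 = 0.11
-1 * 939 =-939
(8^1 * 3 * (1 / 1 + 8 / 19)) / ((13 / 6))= 3888 / 247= 15.74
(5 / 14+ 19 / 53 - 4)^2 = 5938969 / 550564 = 10.79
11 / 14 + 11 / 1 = 11.79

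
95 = 95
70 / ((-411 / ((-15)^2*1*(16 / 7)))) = -87.59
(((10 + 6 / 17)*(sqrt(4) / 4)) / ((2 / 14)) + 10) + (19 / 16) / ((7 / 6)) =44985 / 952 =47.25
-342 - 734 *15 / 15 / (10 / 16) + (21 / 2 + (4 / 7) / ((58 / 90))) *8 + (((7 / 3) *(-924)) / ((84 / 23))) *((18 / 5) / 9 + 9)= -21237169 / 3045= -6974.44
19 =19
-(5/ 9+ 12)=-12.56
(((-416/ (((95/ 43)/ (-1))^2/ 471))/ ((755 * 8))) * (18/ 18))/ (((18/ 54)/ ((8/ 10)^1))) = -543428496/ 34069375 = -15.95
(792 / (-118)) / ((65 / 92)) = -36432 / 3835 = -9.50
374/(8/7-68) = -1309/234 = -5.59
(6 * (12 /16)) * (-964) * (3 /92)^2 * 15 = -292815 /4232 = -69.19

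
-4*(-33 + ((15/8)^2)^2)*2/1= 84543/512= 165.12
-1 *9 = -9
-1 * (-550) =550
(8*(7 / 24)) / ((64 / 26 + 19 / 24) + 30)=728 / 10375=0.07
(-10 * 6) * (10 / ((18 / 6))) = -200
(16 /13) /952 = 2 /1547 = 0.00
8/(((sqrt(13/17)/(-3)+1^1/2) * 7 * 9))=32 * sqrt(221)/2121+272/707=0.61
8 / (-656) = -1 / 82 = -0.01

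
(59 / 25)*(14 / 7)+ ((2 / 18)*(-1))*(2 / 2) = 1037 / 225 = 4.61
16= 16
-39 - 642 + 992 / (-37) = -26189 / 37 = -707.81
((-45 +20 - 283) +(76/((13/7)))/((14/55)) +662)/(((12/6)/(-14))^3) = -2295356/13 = -176565.85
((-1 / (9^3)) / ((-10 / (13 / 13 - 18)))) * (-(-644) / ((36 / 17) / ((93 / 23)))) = -62713 / 21870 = -2.87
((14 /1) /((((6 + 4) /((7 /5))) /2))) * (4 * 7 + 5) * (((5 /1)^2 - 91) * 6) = -1280664 /25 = -51226.56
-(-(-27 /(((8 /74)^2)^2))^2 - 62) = 2560597525971641 /65536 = 39071617522.76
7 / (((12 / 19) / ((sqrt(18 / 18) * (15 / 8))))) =20.78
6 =6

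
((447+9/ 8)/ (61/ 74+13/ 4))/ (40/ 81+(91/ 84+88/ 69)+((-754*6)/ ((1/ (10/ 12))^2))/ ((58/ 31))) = -54915030/ 836956831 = -0.07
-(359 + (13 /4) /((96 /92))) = -34763 /96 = -362.11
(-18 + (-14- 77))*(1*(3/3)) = -109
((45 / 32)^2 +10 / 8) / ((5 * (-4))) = -661 / 4096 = -0.16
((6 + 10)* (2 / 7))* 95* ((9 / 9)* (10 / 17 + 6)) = 48640 / 17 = 2861.18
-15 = -15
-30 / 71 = -0.42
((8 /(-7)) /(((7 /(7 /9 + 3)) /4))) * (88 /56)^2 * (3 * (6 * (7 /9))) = -263296 /3087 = -85.29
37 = 37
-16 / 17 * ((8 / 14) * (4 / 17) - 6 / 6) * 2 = 3296 / 2023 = 1.63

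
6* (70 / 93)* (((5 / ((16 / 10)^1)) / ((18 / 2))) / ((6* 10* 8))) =175 / 53568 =0.00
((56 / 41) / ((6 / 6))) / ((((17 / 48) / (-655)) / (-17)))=1760640 / 41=42942.44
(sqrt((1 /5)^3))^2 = 1 /125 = 0.01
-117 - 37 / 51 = -6004 / 51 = -117.73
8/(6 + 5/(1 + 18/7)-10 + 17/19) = -380/81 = -4.69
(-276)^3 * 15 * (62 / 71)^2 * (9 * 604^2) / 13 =-3980322585547223040 / 65533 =-60737683084052.66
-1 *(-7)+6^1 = 13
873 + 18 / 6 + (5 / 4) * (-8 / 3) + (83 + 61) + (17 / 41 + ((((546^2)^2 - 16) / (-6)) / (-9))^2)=80958976086691896613943 / 29889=2708654558087988778.95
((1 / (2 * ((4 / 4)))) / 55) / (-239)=-1 / 26290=-0.00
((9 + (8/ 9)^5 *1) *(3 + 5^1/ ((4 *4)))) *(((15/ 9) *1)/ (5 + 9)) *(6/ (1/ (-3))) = -149515385/ 2204496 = -67.82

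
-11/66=-1/6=-0.17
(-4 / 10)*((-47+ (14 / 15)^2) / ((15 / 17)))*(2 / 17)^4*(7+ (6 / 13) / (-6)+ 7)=60115168 / 1077789375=0.06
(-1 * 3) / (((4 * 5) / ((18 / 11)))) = -27 / 110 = -0.25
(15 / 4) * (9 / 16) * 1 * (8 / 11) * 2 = 135 / 44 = 3.07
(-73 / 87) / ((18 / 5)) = -0.23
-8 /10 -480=-2404 /5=-480.80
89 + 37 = 126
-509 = -509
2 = 2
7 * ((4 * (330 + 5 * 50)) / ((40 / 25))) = 10150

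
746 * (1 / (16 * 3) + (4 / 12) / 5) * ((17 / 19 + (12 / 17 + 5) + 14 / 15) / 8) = 47653361 / 775200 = 61.47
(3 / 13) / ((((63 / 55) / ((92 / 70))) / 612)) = 103224 / 637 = 162.05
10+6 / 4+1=25 / 2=12.50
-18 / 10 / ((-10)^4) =-9 / 50000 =-0.00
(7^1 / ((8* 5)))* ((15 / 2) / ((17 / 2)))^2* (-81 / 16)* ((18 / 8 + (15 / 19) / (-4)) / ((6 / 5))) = -1658475 / 1405696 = -1.18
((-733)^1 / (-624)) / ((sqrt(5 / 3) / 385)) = 56441 * sqrt(15) / 624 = 350.31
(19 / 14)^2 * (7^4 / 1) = 17689 / 4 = 4422.25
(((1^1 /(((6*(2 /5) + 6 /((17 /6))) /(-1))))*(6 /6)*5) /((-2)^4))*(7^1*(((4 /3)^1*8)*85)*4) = -252875 /144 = -1756.08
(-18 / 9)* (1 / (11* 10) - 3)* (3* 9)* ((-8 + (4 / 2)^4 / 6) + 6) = 107.67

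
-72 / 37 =-1.95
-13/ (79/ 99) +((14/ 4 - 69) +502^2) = 39803709/ 158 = 251922.21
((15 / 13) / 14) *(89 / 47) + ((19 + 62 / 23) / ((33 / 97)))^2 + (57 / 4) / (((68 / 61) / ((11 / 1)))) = 2819882282993995 / 670180374864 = 4207.65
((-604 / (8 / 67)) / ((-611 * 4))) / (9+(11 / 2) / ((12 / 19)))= 30351 / 259675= 0.12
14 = 14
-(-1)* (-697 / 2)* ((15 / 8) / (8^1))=-10455 / 128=-81.68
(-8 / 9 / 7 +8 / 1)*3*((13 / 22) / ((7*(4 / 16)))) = 12896 / 1617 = 7.98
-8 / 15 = -0.53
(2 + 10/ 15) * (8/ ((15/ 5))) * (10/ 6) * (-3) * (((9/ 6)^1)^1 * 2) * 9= -960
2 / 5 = 0.40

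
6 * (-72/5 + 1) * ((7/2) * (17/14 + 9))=-28743/10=-2874.30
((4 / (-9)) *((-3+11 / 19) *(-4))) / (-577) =736 / 98667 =0.01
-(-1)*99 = 99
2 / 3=0.67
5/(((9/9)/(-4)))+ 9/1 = -11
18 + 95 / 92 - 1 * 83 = -5885 / 92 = -63.97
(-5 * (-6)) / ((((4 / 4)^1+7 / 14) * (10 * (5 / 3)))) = 6 / 5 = 1.20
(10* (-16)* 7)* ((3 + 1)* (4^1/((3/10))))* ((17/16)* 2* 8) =-1015466.67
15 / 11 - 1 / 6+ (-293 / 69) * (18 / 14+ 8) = -406271 / 10626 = -38.23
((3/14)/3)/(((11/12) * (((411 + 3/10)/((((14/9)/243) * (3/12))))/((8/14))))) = 40/230875029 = 0.00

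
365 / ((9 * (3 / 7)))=2555 / 27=94.63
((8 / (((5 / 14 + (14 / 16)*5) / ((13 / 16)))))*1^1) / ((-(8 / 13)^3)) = -199927 / 33920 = -5.89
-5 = -5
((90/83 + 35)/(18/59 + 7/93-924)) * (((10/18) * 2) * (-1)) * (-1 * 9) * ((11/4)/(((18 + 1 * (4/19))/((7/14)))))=-17173075425/582159923672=-0.03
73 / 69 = 1.06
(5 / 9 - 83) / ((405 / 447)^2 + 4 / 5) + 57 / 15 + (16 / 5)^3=-2893614619 / 202420125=-14.30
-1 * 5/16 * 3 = -15/16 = -0.94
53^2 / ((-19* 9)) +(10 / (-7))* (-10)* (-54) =-787.86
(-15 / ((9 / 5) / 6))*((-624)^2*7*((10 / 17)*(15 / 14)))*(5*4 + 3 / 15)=-1735013647.06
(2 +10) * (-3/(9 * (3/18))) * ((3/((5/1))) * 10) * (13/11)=-1872/11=-170.18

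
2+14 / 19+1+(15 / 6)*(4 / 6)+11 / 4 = 1859 / 228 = 8.15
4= 4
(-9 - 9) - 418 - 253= -689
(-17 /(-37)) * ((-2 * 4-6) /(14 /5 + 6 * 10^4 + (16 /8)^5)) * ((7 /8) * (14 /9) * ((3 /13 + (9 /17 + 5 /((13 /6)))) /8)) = -3955 /70718544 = -0.00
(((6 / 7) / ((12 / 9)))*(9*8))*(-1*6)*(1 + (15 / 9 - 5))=648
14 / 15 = 0.93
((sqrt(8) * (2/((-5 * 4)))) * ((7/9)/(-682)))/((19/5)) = 7 * sqrt(2)/116622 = 0.00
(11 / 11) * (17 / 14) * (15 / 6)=85 / 28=3.04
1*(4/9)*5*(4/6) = 40/27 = 1.48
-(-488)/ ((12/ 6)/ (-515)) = -125660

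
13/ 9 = 1.44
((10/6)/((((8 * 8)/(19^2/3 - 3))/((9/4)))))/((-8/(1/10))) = -11/128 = -0.09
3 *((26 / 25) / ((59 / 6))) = 468 / 1475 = 0.32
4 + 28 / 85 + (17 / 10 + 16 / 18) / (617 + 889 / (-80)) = 160694392 / 37080315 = 4.33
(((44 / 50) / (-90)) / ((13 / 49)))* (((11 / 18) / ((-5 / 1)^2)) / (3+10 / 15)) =-539 / 2193750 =-0.00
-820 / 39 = -21.03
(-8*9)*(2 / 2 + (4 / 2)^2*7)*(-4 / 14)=4176 / 7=596.57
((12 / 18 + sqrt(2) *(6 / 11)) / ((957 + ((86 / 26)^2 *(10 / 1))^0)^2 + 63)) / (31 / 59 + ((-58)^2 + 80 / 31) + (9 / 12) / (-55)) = 804760 / 3730555530873093 + 219480 *sqrt(2) / 1243518510291031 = 0.00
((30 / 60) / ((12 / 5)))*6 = 5 / 4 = 1.25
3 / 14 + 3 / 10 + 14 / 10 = 67 / 35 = 1.91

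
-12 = -12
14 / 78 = 7 / 39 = 0.18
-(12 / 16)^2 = -9 / 16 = -0.56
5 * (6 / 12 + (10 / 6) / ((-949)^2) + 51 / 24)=283689515 / 21614424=13.13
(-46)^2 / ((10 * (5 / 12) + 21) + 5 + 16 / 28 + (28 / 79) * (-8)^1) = 7020888 / 92581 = 75.84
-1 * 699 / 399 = -233 / 133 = -1.75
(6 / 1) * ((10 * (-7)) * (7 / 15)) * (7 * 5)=-6860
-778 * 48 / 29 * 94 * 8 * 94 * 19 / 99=-16718560256 / 957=-17469759.93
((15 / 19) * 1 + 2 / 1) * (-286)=-15158 / 19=-797.79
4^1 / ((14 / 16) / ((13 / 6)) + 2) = 208 / 125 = 1.66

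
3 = 3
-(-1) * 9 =9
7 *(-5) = -35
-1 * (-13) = 13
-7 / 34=-0.21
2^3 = 8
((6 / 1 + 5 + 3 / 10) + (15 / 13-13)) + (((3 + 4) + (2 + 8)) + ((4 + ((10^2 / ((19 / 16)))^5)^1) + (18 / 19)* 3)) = 1363148807498800661 / 321892870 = 4234790312.38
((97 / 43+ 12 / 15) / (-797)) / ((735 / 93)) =-20367 / 41981975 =-0.00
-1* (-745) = 745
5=5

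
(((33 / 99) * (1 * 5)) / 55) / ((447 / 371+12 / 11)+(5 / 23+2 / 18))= 25599 / 2216891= 0.01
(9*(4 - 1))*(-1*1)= -27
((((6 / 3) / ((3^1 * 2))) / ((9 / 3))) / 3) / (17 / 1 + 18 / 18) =1 / 486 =0.00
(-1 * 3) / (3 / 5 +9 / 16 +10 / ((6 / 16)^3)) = -6480 / 412111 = -0.02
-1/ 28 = -0.04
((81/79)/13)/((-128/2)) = -81/65728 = -0.00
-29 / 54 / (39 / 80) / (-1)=1160 / 1053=1.10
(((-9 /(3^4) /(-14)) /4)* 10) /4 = 5 /1008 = 0.00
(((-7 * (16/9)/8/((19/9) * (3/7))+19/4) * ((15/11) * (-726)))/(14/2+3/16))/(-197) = 182424/86089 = 2.12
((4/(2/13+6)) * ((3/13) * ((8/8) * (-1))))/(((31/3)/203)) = -1827/620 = -2.95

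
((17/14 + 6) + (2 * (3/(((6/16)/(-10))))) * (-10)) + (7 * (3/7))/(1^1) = 22543/14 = 1610.21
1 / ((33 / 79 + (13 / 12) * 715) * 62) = 474 / 22775731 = 0.00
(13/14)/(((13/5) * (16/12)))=15/56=0.27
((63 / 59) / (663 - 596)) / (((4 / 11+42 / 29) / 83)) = 1668051 / 2284834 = 0.73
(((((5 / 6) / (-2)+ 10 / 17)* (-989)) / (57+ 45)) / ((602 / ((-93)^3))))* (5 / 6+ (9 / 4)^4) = 69625886695 / 1183744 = 58818.37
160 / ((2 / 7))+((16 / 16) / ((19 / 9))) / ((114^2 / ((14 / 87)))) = 668340967 / 1193466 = 560.00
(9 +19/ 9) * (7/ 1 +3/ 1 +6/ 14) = 7300/ 63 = 115.87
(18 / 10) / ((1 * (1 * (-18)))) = -1 / 10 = -0.10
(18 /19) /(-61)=-0.02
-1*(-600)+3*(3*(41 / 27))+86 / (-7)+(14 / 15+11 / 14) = 6031 / 10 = 603.10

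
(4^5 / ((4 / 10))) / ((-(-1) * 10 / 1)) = 256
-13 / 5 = -2.60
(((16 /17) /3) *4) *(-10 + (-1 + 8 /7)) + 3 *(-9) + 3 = -4328 /119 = -36.37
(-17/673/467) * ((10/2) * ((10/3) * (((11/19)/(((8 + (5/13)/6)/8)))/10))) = -11440/220946573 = -0.00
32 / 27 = 1.19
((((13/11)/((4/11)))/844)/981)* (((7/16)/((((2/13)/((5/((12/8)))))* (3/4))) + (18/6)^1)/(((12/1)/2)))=7319/715360896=0.00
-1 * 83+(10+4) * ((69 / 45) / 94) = -58354 / 705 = -82.77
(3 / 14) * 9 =27 / 14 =1.93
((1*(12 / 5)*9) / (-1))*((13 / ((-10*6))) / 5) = 117 / 125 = 0.94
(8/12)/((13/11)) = 0.56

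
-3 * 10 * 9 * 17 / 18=-255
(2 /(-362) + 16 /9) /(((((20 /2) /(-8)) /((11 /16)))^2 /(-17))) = -5938559 /651600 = -9.11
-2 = -2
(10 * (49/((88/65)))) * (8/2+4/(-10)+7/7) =73255/44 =1664.89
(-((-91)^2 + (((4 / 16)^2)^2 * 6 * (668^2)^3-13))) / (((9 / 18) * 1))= -4164856626519384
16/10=8/5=1.60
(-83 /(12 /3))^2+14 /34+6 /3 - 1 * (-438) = 870.97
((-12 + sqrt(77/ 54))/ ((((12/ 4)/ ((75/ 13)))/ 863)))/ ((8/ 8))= -258900/ 13 + 21575 * sqrt(462)/ 234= -17933.60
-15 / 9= -5 / 3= -1.67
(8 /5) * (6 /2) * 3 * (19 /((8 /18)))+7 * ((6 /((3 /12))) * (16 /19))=71922 /95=757.07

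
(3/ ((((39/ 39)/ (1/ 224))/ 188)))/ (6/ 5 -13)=-705/ 3304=-0.21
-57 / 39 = -19 / 13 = -1.46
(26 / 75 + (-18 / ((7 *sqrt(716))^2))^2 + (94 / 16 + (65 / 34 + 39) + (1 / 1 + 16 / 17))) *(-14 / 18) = -38508378683951 / 1008887783400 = -38.17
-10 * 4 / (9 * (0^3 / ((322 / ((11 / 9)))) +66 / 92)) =-1840 / 297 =-6.20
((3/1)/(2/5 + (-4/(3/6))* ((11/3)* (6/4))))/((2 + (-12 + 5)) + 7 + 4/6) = -45/1744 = -0.03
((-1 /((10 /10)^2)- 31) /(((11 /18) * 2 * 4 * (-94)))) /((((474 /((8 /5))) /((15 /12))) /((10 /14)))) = 60 /285901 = 0.00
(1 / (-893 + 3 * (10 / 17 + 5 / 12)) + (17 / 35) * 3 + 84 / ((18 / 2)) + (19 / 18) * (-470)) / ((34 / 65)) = -20045835472 / 21605283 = -927.82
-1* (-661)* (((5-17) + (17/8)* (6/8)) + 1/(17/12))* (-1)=3488097/544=6411.94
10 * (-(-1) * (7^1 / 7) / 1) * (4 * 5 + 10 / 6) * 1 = 650 / 3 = 216.67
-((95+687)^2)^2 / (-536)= 46745200322 / 67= 697689557.04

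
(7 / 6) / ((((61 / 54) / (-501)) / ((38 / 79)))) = -1199394 / 4819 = -248.89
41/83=0.49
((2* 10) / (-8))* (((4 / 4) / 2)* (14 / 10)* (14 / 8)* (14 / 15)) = -343 / 120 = -2.86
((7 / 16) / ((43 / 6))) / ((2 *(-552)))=-7 / 126592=-0.00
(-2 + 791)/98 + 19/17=15275/1666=9.17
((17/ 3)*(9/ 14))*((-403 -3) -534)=-23970/ 7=-3424.29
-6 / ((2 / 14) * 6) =-7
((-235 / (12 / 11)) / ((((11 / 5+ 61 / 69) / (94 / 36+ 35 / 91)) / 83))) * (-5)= 86481756625 / 995904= 86837.44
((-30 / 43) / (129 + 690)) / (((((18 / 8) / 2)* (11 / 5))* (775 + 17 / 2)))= -0.00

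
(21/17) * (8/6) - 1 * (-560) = 9548/17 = 561.65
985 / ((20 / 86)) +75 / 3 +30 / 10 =8527 / 2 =4263.50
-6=-6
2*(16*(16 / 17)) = 512 / 17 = 30.12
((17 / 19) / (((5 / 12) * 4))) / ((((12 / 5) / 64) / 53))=14416 / 19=758.74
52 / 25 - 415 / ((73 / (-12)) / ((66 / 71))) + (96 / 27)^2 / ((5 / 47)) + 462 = 6783600566 / 10495575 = 646.33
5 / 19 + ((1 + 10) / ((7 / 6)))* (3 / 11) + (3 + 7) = 1707 / 133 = 12.83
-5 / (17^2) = -5 / 289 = -0.02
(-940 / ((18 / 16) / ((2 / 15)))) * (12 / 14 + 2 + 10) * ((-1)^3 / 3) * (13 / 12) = 97760 / 189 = 517.25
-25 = -25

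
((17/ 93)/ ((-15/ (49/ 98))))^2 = 289/ 7784100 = 0.00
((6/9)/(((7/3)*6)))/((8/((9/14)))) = 3/784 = 0.00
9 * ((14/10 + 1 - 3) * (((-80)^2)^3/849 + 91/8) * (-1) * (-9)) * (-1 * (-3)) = -509607954773937/11320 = -45018370563.07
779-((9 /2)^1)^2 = 3035 /4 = 758.75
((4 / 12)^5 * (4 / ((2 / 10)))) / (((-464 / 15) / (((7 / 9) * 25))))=-4375 / 84564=-0.05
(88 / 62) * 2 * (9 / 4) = 198 / 31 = 6.39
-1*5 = -5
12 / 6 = 2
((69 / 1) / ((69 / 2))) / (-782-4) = -1 / 393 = -0.00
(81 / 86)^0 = 1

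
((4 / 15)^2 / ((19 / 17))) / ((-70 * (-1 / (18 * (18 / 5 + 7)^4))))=206.55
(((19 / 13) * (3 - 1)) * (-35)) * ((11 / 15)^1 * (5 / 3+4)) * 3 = -49742 / 39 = -1275.44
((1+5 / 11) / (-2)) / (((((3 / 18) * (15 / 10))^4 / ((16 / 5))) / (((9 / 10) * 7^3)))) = -50577408 / 275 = -183917.85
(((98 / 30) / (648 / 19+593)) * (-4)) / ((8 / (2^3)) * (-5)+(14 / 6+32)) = -931 / 1310650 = -0.00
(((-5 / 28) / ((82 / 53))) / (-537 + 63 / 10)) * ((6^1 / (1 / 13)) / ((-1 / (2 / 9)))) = -17225 / 4569327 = -0.00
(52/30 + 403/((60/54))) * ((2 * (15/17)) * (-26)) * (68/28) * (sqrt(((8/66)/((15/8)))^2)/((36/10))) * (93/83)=-140991968/172557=-817.07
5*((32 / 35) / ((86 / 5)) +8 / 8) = 1585 / 301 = 5.27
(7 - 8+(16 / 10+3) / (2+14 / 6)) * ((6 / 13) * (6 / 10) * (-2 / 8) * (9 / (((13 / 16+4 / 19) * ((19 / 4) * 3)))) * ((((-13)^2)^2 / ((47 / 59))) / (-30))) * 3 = 17229888 / 1827125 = 9.43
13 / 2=6.50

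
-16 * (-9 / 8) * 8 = 144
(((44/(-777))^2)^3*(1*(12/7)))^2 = 0.00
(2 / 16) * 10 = 5 / 4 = 1.25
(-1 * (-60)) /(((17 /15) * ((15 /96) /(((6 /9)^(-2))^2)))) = 29160 /17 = 1715.29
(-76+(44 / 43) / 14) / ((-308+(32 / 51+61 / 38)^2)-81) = 85836058776 / 434132416487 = 0.20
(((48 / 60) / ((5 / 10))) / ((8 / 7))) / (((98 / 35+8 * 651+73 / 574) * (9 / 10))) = 40180 / 134598249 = 0.00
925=925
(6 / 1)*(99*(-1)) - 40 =-634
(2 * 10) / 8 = 5 / 2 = 2.50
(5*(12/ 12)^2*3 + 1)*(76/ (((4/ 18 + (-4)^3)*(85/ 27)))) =-147744/ 24395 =-6.06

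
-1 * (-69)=69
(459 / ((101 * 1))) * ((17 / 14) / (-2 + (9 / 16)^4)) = -255688704 / 88029277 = -2.90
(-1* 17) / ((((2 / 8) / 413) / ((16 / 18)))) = -224672 / 9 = -24963.56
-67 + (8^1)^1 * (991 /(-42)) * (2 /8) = -2398 /21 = -114.19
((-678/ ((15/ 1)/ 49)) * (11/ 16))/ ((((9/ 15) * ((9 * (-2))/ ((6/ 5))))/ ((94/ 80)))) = 198.79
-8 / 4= -2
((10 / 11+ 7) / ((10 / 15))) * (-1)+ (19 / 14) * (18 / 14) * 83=71667 / 539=132.96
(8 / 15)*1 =8 / 15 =0.53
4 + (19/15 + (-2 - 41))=-566/15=-37.73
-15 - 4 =-19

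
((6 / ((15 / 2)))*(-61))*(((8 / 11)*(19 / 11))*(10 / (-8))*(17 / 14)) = 78812 / 847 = 93.05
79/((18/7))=553/18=30.72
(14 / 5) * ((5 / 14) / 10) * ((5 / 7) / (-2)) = -1 / 28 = -0.04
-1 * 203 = -203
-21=-21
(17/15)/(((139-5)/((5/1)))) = 17/402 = 0.04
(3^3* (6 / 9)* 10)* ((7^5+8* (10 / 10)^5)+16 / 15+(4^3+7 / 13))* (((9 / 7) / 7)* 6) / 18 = 118501848 / 637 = 186031.16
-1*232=-232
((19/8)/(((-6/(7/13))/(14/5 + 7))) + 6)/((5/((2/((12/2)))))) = 12203/46800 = 0.26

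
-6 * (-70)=420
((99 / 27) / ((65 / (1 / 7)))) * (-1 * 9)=-33 / 455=-0.07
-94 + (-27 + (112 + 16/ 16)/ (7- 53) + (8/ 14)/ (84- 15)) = -119251/ 966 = -123.45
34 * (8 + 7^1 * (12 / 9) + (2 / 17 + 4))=2188 / 3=729.33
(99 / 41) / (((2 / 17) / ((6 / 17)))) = 297 / 41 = 7.24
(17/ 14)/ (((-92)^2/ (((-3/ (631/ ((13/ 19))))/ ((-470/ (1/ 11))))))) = 663/ 7344752972480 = 0.00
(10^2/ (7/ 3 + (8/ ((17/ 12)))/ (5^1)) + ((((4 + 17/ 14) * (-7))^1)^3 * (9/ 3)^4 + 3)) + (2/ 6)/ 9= -751232810809/ 190728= -3938765.21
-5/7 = -0.71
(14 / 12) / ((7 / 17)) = 17 / 6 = 2.83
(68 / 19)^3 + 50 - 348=-1729550 / 6859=-252.16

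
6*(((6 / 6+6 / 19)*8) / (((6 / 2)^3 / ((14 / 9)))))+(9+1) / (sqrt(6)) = 5600 / 1539+5*sqrt(6) / 3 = 7.72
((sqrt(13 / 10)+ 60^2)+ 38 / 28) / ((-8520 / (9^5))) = -992397177 / 39760 -19683 * sqrt(130) / 28400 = -24967.59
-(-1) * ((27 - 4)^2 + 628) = 1157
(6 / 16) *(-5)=-15 / 8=-1.88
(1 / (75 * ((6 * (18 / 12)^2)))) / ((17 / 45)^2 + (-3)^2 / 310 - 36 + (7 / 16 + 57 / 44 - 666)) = -10912 / 7734932881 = -0.00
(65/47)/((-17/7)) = -455/799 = -0.57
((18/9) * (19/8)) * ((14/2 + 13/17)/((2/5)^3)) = 78375/136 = 576.29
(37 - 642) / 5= -121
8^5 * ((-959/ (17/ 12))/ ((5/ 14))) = -5279318016/ 85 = -62109623.72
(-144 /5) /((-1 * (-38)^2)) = 0.02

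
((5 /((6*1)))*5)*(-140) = -1750 /3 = -583.33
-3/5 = -0.60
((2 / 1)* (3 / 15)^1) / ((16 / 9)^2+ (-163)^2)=162 / 10761725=0.00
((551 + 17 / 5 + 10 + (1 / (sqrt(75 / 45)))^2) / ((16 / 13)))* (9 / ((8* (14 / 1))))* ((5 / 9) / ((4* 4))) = 36725 / 28672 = 1.28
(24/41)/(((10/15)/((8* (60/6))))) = 70.24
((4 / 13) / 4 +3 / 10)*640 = 3136 / 13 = 241.23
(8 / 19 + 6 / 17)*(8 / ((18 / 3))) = 1000 / 969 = 1.03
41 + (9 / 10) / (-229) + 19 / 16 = 772803 / 18320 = 42.18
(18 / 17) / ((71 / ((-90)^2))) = 145800 / 1207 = 120.80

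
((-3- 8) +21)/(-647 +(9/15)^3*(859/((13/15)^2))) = -4225/168989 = -0.03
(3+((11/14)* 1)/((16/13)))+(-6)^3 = -212.36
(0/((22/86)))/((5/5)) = 0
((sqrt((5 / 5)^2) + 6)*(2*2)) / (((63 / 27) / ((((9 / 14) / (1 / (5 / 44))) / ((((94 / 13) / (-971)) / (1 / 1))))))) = -1704105 / 14476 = -117.72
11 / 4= 2.75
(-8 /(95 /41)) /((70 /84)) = -1968 /475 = -4.14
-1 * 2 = -2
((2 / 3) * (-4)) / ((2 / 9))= -12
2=2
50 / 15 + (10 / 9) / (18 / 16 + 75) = 18350 / 5481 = 3.35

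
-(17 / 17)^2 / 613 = -1 / 613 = -0.00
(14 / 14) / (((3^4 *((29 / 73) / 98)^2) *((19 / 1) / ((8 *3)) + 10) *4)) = 14622776 / 840159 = 17.40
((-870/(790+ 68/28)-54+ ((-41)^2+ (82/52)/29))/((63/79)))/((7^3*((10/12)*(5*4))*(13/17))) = 434905748819/932474552100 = 0.47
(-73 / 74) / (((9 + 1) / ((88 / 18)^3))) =-11.53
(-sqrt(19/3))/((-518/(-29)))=-29*sqrt(57)/1554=-0.14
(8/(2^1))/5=0.80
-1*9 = -9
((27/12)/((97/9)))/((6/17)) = 459/776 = 0.59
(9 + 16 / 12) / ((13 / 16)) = 496 / 39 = 12.72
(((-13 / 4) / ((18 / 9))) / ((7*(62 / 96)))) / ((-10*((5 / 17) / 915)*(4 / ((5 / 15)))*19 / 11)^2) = -5074666311 / 62669600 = -80.97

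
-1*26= -26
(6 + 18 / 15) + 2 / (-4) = 67 / 10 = 6.70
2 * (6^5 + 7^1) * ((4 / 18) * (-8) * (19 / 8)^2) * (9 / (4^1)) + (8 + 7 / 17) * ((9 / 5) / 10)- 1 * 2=-351208.36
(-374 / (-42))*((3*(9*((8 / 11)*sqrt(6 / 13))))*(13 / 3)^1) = 514.77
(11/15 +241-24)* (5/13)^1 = 3266/39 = 83.74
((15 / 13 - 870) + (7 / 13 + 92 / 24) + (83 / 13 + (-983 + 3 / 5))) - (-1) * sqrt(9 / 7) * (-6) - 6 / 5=-718259 / 390 - 18 * sqrt(7) / 7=-1848.49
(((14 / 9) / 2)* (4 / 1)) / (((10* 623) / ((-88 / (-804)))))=44 / 805005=0.00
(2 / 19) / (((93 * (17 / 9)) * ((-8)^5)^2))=3 / 5375688441856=0.00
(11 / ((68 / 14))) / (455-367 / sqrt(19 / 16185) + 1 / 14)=-2769382 * sqrt(307515) / 7250454507337-65245411 / 7250454507337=-0.00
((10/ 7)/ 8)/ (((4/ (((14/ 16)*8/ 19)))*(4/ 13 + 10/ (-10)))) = -65/ 2736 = -0.02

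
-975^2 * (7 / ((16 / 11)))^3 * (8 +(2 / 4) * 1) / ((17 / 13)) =-5641891880625 / 8192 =-688707504.96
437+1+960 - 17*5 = 1313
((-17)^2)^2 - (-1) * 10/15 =83521.67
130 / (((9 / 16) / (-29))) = -60320 / 9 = -6702.22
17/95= 0.18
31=31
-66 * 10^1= -660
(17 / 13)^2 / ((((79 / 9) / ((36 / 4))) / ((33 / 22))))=70227 / 26702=2.63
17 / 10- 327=-3253 / 10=-325.30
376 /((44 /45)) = 4230 /11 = 384.55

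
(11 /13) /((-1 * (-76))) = 11 /988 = 0.01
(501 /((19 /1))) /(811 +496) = 501 /24833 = 0.02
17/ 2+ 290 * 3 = 1757/ 2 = 878.50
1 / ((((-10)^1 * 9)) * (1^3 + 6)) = -1 / 630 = -0.00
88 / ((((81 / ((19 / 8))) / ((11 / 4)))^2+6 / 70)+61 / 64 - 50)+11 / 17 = 259222841757 / 174398461799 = 1.49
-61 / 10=-6.10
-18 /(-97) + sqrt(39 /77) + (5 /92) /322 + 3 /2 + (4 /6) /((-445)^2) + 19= sqrt(3003) /77 + 35312442179131 /1707091146600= 21.40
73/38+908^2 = 31329705/38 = 824465.92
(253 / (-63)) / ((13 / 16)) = -4048 / 819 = -4.94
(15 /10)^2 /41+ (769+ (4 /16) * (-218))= 117187 /164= 714.55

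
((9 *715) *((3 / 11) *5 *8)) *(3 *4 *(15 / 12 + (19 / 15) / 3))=1408680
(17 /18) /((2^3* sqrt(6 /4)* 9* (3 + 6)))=17* sqrt(6) /34992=0.00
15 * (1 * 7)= 105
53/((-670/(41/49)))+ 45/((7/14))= 2952527/32830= 89.93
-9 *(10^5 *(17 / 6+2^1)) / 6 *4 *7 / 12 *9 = -15225000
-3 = -3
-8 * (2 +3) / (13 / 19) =-760 / 13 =-58.46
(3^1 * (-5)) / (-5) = 3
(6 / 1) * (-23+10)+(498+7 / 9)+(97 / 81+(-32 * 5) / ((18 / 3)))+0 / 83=32020 / 81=395.31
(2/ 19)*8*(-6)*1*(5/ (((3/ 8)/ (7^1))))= -8960/ 19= -471.58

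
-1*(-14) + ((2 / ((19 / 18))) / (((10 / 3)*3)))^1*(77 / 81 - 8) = 12.66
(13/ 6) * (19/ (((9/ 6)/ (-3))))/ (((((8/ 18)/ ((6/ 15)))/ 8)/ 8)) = -23712/ 5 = -4742.40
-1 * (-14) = 14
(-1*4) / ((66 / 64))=-128 / 33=-3.88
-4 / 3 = -1.33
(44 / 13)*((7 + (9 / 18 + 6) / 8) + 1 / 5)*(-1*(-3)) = 21153 / 260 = 81.36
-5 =-5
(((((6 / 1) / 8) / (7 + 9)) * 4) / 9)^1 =1 / 48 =0.02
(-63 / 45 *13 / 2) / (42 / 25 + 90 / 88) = -10010 / 2973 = -3.37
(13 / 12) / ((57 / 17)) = 221 / 684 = 0.32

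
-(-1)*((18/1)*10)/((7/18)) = 3240/7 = 462.86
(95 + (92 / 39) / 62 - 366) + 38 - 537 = -930884 / 1209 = -769.96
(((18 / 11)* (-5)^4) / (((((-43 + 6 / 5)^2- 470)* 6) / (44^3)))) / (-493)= -363000000 / 15741983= -23.06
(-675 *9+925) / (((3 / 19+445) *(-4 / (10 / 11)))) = 244625 / 93038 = 2.63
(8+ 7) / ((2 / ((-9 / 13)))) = -135 / 26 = -5.19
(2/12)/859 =0.00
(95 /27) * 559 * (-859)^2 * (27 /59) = 664155432.29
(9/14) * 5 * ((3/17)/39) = 45/3094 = 0.01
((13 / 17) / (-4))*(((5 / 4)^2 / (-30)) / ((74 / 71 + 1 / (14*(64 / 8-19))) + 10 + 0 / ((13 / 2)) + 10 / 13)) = 923923 / 1095388608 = 0.00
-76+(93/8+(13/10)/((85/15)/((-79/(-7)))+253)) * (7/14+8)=27463877/1201600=22.86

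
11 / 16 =0.69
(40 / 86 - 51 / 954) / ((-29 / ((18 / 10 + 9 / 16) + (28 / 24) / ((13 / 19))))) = -5495203 / 95171040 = -0.06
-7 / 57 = -0.12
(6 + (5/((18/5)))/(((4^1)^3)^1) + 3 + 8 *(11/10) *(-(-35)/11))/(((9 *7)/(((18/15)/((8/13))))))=554437/483840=1.15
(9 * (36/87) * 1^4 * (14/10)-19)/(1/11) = -21989/145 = -151.65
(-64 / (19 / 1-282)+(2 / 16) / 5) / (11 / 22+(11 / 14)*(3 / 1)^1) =19761 / 210400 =0.09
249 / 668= 0.37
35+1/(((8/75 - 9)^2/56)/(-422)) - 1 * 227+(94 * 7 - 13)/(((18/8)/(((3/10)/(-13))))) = -2876793398/5783557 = -497.41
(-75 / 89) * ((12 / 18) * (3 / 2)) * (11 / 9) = -275 / 267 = -1.03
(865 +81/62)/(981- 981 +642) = 53711/39804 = 1.35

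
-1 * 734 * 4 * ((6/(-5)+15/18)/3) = 16148/45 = 358.84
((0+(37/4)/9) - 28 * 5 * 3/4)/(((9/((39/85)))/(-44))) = 535249/2295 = 233.22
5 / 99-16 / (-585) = 167 / 2145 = 0.08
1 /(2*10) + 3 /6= 11 /20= 0.55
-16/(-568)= 2/71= 0.03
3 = 3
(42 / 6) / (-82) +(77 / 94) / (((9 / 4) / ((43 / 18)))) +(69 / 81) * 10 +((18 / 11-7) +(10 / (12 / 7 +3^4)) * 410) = 35461817161 / 662745402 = 53.51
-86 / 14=-43 / 7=-6.14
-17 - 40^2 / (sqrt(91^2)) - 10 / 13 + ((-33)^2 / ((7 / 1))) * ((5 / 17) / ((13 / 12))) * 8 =302.54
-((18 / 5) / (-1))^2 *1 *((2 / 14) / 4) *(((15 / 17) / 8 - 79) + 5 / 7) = 6028263 / 166600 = 36.18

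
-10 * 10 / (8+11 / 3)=-60 / 7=-8.57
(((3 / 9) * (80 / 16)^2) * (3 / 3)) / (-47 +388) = 25 / 1023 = 0.02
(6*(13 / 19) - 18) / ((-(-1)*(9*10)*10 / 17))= -374 / 1425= -0.26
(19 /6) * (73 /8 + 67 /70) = 17879 /560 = 31.93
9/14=0.64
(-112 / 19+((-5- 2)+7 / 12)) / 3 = -2807 / 684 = -4.10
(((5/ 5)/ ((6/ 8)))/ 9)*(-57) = -76/ 9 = -8.44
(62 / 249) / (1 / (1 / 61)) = 62 / 15189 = 0.00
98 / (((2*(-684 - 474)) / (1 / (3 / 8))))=-196 / 1737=-0.11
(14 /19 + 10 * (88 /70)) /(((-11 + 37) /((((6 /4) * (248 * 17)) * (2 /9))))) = 1243720 /1729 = 719.33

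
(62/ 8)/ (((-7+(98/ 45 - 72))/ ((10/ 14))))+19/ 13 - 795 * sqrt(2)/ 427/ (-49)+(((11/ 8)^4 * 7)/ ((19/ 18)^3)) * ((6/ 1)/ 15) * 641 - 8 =795 * sqrt(2)/ 20923+15047643289202341/ 2761922858240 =5448.30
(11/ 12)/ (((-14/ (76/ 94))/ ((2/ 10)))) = -209/ 19740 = -0.01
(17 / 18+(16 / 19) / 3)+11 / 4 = 2719 / 684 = 3.98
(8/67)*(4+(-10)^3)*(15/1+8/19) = -2334624/1273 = -1833.95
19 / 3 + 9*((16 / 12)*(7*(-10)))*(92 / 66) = -38431 / 33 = -1164.58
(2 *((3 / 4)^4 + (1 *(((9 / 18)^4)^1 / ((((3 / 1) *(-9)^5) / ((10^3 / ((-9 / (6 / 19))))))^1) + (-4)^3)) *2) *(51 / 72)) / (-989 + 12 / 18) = 5610900377341 / 30657258224640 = 0.18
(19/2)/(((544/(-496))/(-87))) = 51243/68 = 753.57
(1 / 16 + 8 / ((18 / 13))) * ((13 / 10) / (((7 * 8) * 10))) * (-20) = -10933 / 40320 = -0.27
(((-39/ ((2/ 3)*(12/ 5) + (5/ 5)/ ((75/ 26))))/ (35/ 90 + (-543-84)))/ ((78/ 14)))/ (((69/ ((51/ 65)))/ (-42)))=-674730/ 246186733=-0.00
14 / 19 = 0.74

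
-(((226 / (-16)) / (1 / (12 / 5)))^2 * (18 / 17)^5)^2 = -2947160997867537705024 / 1259996187780625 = -2339023.74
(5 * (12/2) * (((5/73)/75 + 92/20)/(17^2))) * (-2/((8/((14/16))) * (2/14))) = -123431/168776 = -0.73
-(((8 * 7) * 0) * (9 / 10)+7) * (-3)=21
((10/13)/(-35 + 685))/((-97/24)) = -24/81965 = -0.00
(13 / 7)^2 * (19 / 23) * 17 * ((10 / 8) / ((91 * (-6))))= -20995 / 189336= -0.11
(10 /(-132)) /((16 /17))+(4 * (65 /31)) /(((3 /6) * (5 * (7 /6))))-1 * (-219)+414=635.80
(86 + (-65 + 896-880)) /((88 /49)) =1813 /88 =20.60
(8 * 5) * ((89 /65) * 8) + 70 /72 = 205511 /468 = 439.13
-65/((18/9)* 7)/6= -65/84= -0.77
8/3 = 2.67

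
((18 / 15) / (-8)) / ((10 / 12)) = -9 / 50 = -0.18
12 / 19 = 0.63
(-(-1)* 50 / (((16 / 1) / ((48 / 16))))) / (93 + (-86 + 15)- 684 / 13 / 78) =12675 / 28832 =0.44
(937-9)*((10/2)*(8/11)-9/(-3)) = 67744/11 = 6158.55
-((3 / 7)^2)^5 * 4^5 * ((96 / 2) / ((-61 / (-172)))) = -499208749056 / 17230990189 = -28.97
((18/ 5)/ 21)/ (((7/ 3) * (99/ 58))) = 116/ 2695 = 0.04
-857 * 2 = -1714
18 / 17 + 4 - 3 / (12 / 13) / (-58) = 20173 / 3944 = 5.11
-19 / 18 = -1.06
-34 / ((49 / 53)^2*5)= -95506 / 12005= -7.96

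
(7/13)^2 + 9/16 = 2305/2704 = 0.85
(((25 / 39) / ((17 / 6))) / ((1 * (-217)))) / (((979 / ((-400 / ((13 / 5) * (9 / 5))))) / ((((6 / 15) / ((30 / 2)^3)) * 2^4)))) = 25600 / 148314743577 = 0.00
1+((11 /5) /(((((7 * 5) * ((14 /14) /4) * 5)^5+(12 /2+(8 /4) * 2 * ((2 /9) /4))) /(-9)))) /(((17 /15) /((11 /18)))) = 25112020786519 /25112022459223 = 1.00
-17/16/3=-17/48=-0.35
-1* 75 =-75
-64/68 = -16/17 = -0.94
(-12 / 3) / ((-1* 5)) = 4 / 5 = 0.80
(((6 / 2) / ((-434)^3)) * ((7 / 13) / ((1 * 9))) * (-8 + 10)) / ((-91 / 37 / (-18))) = -111 / 3453789794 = -0.00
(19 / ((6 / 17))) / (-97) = -323 / 582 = -0.55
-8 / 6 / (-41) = 4 / 123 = 0.03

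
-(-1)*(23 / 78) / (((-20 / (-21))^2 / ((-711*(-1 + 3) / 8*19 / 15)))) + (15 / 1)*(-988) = -3097784643 / 208000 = -14893.20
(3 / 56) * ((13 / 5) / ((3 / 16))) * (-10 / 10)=-26 / 35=-0.74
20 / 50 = 2 / 5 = 0.40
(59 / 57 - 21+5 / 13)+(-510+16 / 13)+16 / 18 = -1172545 / 2223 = -527.46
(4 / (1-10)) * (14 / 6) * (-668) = 18704 / 27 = 692.74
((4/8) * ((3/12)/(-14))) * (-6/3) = 1/56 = 0.02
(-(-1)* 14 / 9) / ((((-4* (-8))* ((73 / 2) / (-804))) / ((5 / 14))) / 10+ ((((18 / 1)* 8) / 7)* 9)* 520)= 82075 / 5079650538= 0.00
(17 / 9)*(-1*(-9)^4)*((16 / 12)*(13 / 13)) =-16524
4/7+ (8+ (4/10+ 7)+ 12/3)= 699/35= 19.97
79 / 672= 0.12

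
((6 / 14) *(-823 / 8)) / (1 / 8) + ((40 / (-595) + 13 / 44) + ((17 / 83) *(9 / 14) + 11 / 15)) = -2292154367 / 6518820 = -351.62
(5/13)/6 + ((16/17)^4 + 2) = 18558689/6514638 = 2.85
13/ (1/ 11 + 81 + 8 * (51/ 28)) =1001/ 7366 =0.14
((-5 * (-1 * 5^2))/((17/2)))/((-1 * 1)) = -250/17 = -14.71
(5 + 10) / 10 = 3 / 2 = 1.50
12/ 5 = 2.40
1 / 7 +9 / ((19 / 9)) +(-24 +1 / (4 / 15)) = -8429 / 532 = -15.84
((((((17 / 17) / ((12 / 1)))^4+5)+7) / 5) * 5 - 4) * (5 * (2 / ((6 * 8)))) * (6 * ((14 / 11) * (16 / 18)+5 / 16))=1896940715 / 131383296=14.44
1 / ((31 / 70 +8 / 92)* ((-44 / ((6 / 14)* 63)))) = -21735 / 18766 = -1.16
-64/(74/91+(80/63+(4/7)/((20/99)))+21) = -65520/26527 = -2.47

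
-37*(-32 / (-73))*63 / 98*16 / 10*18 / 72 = -10656 / 2555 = -4.17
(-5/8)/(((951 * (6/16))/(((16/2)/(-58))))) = 20/82737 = 0.00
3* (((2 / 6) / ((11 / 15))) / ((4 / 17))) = 255 / 44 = 5.80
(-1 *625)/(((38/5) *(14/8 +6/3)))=-1250/57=-21.93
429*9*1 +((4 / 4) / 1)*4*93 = 4233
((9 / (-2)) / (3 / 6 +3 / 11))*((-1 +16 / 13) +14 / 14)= -1584 / 221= -7.17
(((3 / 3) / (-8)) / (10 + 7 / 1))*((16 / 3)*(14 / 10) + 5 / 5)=-127 / 2040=-0.06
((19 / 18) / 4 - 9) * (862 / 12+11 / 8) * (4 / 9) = -1105153 / 3888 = -284.25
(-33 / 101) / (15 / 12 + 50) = -132 / 20705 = -0.01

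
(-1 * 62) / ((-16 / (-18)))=-279 / 4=-69.75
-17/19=-0.89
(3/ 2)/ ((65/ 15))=9/ 26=0.35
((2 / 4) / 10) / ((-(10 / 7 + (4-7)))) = 7 / 220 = 0.03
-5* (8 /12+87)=-1315 /3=-438.33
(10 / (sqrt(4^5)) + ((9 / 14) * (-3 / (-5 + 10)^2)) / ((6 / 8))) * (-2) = -587 / 1400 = -0.42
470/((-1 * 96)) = -235/48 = -4.90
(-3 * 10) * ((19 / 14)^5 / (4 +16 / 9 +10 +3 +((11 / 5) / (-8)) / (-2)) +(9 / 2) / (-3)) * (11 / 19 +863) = 32555.28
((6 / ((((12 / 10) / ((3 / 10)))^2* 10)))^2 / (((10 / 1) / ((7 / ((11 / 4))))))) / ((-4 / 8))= -63 / 88000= -0.00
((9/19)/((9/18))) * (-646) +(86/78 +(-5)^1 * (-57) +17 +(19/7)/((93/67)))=-2597650/8463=-306.94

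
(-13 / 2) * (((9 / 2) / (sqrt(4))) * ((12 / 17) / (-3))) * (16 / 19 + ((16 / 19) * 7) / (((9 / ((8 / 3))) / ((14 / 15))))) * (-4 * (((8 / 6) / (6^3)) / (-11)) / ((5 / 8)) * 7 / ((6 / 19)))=6924736 / 10224225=0.68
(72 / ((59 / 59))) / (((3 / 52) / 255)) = 318240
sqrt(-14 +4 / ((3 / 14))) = sqrt(42) / 3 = 2.16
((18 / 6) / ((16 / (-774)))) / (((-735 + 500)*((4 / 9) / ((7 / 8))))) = 73143 / 60160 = 1.22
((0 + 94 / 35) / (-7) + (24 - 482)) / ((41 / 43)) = -4829072 / 10045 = -480.74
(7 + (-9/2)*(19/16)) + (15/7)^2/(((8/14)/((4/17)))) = 13507/3808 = 3.55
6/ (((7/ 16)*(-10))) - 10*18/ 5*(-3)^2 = -325.37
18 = 18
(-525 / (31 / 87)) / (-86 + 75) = 45675 / 341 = 133.94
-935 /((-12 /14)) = 6545 /6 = 1090.83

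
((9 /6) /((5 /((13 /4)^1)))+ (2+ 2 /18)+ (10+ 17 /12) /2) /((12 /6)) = 1583 /360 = 4.40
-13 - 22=-35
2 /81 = 0.02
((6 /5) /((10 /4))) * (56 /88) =84 /275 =0.31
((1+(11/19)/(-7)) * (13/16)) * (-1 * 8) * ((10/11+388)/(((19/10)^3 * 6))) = -565409000/10034717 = -56.35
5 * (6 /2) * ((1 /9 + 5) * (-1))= -230 /3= -76.67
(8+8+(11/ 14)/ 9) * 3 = 2027/ 42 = 48.26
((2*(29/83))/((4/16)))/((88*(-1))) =-29/913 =-0.03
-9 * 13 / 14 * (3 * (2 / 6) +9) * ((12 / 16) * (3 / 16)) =-5265 / 448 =-11.75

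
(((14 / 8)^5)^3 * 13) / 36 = 61718299629259 / 38654705664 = 1596.66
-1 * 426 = -426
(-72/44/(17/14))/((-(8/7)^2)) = 1.03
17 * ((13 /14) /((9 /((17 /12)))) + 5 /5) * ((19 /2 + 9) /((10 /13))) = 14170741 /30240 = 468.61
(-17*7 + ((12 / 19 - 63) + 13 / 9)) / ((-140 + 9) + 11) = 30767 / 20520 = 1.50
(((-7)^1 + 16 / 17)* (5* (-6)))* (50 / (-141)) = -51500 / 799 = -64.46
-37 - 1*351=-388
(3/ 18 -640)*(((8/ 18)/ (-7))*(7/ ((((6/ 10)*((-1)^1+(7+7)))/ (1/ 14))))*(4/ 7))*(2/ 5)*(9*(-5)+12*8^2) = 7401592/ 17199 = 430.35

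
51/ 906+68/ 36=5287/ 2718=1.95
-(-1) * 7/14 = 1/2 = 0.50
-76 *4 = -304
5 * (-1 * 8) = -40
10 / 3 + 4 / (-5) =38 / 15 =2.53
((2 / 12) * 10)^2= 25 / 9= 2.78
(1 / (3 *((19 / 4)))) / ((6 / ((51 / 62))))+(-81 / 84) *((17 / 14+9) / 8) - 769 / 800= -2.18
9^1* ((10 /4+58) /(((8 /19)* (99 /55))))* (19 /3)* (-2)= -218405 /24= -9100.21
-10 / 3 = -3.33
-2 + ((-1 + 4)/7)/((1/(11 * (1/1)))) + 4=47/7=6.71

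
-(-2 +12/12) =1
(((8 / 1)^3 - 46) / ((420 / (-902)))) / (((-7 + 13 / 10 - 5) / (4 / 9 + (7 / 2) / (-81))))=6830395 / 182007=37.53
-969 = -969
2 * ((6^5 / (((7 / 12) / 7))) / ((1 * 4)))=46656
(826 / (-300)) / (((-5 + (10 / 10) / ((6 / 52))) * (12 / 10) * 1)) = -413 / 660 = -0.63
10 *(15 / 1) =150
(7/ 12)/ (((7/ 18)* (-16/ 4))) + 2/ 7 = -5/ 56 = -0.09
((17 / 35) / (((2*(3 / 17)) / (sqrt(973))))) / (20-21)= -289*sqrt(973) / 210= -42.93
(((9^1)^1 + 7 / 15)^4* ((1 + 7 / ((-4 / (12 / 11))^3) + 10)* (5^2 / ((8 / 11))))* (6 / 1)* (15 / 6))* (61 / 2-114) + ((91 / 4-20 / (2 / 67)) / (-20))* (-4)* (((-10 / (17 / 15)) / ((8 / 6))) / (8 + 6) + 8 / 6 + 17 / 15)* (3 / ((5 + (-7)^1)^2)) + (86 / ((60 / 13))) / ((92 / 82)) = -53715870126163034653 / 14306846400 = -3754556987.92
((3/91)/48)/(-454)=-1/661024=-0.00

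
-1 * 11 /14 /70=-11 /980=-0.01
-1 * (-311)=311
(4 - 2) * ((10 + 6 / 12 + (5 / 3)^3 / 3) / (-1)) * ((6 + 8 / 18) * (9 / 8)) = -56579 / 324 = -174.63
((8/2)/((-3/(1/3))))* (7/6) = -14/27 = -0.52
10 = 10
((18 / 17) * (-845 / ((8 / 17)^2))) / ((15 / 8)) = -8619 / 4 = -2154.75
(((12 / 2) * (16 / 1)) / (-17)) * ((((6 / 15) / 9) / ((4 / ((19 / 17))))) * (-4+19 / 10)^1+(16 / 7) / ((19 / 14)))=-1285384 / 137275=-9.36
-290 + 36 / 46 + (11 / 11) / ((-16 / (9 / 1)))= -289.78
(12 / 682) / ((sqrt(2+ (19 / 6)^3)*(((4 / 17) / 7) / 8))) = 8568*sqrt(43746) / 2486231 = 0.72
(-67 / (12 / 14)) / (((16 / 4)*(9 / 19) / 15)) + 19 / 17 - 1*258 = -1071859 / 1224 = -875.70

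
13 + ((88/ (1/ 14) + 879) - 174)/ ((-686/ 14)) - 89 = -5661/ 49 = -115.53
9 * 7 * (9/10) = 567/10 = 56.70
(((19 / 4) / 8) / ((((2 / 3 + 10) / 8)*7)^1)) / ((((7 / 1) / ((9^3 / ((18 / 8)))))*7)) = 4617 / 10976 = 0.42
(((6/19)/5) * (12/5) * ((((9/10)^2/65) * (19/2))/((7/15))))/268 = 0.00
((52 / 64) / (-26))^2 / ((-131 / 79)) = -79 / 134144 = -0.00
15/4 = 3.75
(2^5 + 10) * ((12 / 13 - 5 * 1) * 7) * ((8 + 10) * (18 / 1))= -5048568 / 13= -388351.38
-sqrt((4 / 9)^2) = -4 / 9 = -0.44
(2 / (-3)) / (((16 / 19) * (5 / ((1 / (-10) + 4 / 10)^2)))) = -57 / 4000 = -0.01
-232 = -232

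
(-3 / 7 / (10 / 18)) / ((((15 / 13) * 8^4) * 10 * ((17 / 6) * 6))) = -117 / 121856000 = -0.00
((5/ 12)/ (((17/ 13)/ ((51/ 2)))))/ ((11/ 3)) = 195/ 88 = 2.22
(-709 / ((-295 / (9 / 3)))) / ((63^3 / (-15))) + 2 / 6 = 545690 / 1639197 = 0.33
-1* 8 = -8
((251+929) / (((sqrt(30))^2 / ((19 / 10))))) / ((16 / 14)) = 7847 / 120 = 65.39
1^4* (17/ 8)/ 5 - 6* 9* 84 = -181423/ 40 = -4535.58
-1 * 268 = -268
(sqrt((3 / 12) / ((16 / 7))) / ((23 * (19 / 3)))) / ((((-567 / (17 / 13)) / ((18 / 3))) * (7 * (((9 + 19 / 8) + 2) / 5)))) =-170 * sqrt(7) / 268069347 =-0.00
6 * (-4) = -24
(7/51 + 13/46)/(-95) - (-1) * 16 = 712987/44574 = 16.00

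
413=413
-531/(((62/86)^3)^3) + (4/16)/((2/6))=-1067427388887372519/105758488642684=-10093.07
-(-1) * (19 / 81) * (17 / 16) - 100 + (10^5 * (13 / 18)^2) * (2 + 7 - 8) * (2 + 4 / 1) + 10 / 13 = 5271132359 / 16848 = 312863.98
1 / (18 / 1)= 1 / 18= 0.06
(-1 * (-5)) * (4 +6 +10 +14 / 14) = 105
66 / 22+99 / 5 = 114 / 5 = 22.80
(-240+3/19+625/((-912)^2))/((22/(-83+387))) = -199486607/60192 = -3314.17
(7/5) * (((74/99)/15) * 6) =1036/2475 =0.42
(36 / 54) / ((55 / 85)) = 1.03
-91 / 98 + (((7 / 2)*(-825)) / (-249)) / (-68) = -86847 / 79016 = -1.10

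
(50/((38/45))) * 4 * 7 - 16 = 31196/19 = 1641.89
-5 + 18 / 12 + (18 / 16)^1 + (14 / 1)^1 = 93 / 8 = 11.62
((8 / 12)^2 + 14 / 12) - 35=-601 / 18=-33.39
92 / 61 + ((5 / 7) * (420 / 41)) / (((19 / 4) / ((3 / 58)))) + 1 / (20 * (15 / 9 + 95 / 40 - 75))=18624016274 / 11734104265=1.59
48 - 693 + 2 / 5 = -3223 / 5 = -644.60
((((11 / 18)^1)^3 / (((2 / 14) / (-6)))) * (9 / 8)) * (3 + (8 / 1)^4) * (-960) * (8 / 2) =169735035.56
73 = 73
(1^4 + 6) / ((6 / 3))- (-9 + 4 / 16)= 49 / 4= 12.25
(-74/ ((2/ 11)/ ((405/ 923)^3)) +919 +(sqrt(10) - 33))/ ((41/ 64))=1334.29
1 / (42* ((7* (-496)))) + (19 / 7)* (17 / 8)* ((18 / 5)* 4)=60558619 / 729120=83.06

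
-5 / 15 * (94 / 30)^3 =-103823 / 10125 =-10.25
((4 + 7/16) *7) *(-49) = -24353/16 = -1522.06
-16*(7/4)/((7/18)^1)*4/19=-288/19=-15.16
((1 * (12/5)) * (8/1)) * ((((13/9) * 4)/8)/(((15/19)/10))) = 7904/45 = 175.64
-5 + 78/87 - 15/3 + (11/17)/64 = -286913/31552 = -9.09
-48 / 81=-16 / 27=-0.59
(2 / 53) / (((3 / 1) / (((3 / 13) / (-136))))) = -1 / 46852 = -0.00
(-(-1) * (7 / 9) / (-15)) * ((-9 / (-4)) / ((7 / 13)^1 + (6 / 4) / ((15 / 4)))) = -0.12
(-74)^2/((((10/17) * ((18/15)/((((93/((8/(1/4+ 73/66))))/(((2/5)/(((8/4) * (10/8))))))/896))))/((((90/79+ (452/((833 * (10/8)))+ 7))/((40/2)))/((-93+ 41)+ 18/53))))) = -276542055973/39068237824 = -7.08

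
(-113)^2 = 12769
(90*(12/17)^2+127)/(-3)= -49663/867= -57.28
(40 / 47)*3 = 120 / 47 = 2.55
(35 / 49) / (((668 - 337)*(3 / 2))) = 0.00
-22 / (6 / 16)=-176 / 3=-58.67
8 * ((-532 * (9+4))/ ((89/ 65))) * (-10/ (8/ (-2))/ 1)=-8990800/ 89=-101020.22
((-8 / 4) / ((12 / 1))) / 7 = -1 / 42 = -0.02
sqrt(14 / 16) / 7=sqrt(14) / 28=0.13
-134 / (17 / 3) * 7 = -2814 / 17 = -165.53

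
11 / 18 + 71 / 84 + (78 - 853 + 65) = -708.54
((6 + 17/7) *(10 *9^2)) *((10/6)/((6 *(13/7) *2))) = 13275/26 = 510.58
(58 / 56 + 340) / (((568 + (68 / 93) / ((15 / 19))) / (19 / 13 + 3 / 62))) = 522950985 / 577778656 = 0.91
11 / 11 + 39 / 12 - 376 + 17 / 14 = -10375 / 28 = -370.54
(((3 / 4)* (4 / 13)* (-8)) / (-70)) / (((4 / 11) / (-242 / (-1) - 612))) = -2442 / 91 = -26.84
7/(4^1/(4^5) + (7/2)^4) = 1792/38417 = 0.05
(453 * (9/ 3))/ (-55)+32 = 401/ 55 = 7.29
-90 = -90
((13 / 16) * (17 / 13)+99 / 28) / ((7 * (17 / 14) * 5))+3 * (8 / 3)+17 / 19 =9.00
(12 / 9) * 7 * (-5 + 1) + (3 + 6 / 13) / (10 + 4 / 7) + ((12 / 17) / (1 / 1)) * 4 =-1677055 / 49062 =-34.18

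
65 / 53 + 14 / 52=2061 / 1378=1.50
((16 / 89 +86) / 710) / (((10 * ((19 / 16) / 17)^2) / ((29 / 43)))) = 822813056 / 490449185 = 1.68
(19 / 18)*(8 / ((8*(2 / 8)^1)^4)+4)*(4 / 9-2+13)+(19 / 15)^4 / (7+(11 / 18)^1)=168610693 / 3082500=54.70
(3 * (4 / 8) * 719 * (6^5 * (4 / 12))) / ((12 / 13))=3028428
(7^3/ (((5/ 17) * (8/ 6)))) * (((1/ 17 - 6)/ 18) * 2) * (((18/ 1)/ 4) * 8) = -103929/ 5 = -20785.80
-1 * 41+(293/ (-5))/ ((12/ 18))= -1289/ 10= -128.90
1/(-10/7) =-7/10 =-0.70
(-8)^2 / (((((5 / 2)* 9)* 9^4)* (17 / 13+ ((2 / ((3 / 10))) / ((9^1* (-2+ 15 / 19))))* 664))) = -0.00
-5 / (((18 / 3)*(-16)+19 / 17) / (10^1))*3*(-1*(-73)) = 186150 / 1613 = 115.41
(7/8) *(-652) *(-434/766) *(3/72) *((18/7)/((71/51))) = 5411763/217544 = 24.88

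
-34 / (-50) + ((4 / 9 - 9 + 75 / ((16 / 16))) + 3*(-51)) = -19322 / 225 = -85.88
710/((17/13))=9230/17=542.94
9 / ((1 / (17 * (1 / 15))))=51 / 5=10.20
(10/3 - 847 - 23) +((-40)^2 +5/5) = 2203/3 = 734.33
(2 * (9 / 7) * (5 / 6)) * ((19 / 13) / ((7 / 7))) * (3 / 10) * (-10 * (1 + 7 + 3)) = -9405 / 91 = -103.35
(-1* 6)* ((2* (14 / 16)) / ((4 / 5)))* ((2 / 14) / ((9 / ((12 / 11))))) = -5 / 22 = -0.23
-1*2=-2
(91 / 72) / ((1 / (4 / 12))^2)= 0.14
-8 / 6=-1.33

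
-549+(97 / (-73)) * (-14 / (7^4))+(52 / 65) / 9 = -618479609 / 1126755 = -548.90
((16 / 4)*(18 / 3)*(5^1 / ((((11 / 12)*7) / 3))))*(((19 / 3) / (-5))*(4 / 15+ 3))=-12768 / 55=-232.15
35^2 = 1225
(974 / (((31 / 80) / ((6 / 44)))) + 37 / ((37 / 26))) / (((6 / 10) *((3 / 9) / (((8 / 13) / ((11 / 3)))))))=15089520 / 48763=309.45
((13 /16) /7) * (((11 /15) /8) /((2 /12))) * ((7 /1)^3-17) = 23309 /1120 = 20.81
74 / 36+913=16471 / 18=915.06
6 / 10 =3 / 5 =0.60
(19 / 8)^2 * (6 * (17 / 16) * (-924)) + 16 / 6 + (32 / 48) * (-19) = -4254221 / 128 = -33236.10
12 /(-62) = -6 /31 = -0.19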